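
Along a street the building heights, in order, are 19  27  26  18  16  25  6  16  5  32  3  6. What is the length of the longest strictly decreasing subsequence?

7

Negate each value so 'decreasing' becomes 'increasing', then run patience tails on the negated sequence:
-19 → extends → [-19]
-27 → replaces -19 → [-27]
-26 → extends → [-27, -26]
-18 → extends → [-27, -26, -18]
-16 → extends → [-27, -26, -18, -16]
-25 → replaces -18 → [-27, -26, -25, -16]
-6 → extends → [-27, -26, -25, -16, -6]
-16 → already a tail → [-27, -26, -25, -16, -6]
-5 → extends → [-27, -26, -25, -16, -6, -5]
-32 → replaces -27 → [-32, -26, -25, -16, -6, -5]
-3 → extends → [-32, -26, -25, -16, -6, -5, -3]
-6 → already a tail → [-32, -26, -25, -16, -6, -5, -3]
Seven tails, so the longest strictly decreasing subsequence of the original has length 7.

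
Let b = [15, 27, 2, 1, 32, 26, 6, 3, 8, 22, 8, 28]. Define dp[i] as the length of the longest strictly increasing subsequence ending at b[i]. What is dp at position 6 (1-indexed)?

2

dp[i] = 1 + max{dp[j] : j<i, b[j]<b[i]} (or 1 if no such j):
i:      1  2  3  4  5  6  7  8  9 10 11 12
b[i]:  15 27  2  1 32 26  6  3  8 22  8 28
dp:     1  2  1  1  3  2  2  2  3  4  3  5
At index 6 the value is 2.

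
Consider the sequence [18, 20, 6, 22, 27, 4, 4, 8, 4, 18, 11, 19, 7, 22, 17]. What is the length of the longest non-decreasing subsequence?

6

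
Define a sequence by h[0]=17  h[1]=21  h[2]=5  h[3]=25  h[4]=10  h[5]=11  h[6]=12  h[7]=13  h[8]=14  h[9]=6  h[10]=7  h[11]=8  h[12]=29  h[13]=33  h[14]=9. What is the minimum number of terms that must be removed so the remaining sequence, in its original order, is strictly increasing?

7

Fewest deletions = n − (longest strictly increasing subsequence).
Patience tails:
17 → extends → [17]
21 → extends → [17, 21]
5 → replaces 17 → [5, 21]
25 → extends → [5, 21, 25]
10 → replaces 21 → [5, 10, 25]
11 → replaces 25 → [5, 10, 11]
12 → extends → [5, 10, 11, 12]
13 → extends → [5, 10, 11, 12, 13]
14 → extends → [5, 10, 11, 12, 13, 14]
6 → replaces 10 → [5, 6, 11, 12, 13, 14]
7 → replaces 11 → [5, 6, 7, 12, 13, 14]
8 → replaces 12 → [5, 6, 7, 8, 13, 14]
29 → extends → [5, 6, 7, 8, 13, 14, 29]
33 → extends → [5, 6, 7, 8, 13, 14, 29, 33]
9 → replaces 13 → [5, 6, 7, 8, 9, 14, 29, 33]
Longest strictly increasing subsequence has length 8, so deletions = 15 − 8 = 7.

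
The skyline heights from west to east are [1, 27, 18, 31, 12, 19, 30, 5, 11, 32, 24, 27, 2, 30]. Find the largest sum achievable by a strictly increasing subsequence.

Let S[i] be the best sum of a strictly increasing subsequence ending at i:
i:       1   2   3   4   5   6   7   8   9  10  11  12  13  14
a[i]:    1  27  18  31  12  19  30   5  11  32  24  27   2  30
S:       1  28  19  59  13  38  68   6  17 100  62  89   3 119
Maximum is 119 (e.g. 1 + 18 + 19 + 24 + 27 + 30).

119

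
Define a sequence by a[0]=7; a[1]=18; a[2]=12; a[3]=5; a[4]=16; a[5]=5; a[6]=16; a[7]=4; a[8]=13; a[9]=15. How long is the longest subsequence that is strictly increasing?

4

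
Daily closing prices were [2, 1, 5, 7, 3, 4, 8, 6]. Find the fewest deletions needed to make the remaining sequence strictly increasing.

Fewest deletions = n − (longest strictly increasing subsequence).
Patience tails:
2 → extends → [2]
1 → replaces 2 → [1]
5 → extends → [1, 5]
7 → extends → [1, 5, 7]
3 → replaces 5 → [1, 3, 7]
4 → replaces 7 → [1, 3, 4]
8 → extends → [1, 3, 4, 8]
6 → replaces 8 → [1, 3, 4, 6]
Longest strictly increasing subsequence has length 4, so deletions = 8 − 4 = 4.

4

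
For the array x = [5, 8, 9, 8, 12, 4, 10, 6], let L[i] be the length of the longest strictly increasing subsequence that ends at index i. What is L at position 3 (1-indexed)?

dp[i] = 1 + max{dp[j] : j<i, x[j]<x[i]} (or 1 if no such j):
i:      1  2  3  4  5  6  7  8
x[i]:   5  8  9  8 12  4 10  6
dp:     1  2  3  2  4  1  4  2
At index 3 the value is 3.

3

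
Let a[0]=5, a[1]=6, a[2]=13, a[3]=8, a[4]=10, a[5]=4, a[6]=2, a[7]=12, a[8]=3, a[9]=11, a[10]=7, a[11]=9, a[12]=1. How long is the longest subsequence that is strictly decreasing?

Negate each value so 'decreasing' becomes 'increasing', then run patience tails on the negated sequence:
-5 → extends → [-5]
-6 → replaces -5 → [-6]
-13 → replaces -6 → [-13]
-8 → extends → [-13, -8]
-10 → replaces -8 → [-13, -10]
-4 → extends → [-13, -10, -4]
-2 → extends → [-13, -10, -4, -2]
-12 → replaces -10 → [-13, -12, -4, -2]
-3 → replaces -2 → [-13, -12, -4, -3]
-11 → replaces -4 → [-13, -12, -11, -3]
-7 → replaces -3 → [-13, -12, -11, -7]
-9 → replaces -7 → [-13, -12, -11, -9]
-1 → extends → [-13, -12, -11, -9, -1]
Five tails, so the longest strictly decreasing subsequence of the original has length 5.

5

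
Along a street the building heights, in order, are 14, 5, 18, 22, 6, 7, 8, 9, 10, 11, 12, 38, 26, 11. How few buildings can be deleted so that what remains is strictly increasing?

5

Fewest deletions = n − (longest strictly increasing subsequence).
i:      1  2  3  4  5  6  7  8  9 10 11 12 13 14
a[i]:  14  5 18 22  6  7  8  9 10 11 12 38 26 11
dp:     1  1  2  3  2  3  4  5  6  7  8  9  9  7
max dp = 9, so deletions = 14 − 9 = 5.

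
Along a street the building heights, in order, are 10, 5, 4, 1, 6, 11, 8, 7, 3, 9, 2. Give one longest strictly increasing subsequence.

5, 6, 8, 9

Patience tails give the LIS length; then backtrack through the dp parents:
10 → extends → [10]
5 → replaces 10 → [5]
4 → replaces 5 → [4]
1 → replaces 4 → [1]
6 → extends → [1, 6]
11 → extends → [1, 6, 11]
8 → replaces 11 → [1, 6, 8]
7 → replaces 8 → [1, 6, 7]
3 → replaces 6 → [1, 3, 7]
9 → extends → [1, 3, 7, 9]
2 → replaces 3 → [1, 2, 7, 9]
Length 4; one witness is 5, 6, 8, 9.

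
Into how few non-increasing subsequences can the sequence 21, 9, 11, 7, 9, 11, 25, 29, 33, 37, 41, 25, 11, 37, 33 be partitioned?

8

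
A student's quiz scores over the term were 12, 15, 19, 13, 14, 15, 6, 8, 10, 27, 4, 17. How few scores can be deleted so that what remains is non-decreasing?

Fewest deletions = n − (longest non-decreasing subsequence).
Patience tails:
12 → extends → [12]
15 → extends → [12, 15]
19 → extends → [12, 15, 19]
13 → replaces 15 → [12, 13, 19]
14 → replaces 19 → [12, 13, 14]
15 → extends → [12, 13, 14, 15]
6 → replaces 12 → [6, 13, 14, 15]
8 → replaces 13 → [6, 8, 14, 15]
10 → replaces 14 → [6, 8, 10, 15]
27 → extends → [6, 8, 10, 15, 27]
4 → replaces 6 → [4, 8, 10, 15, 27]
17 → replaces 27 → [4, 8, 10, 15, 17]
Longest non-decreasing subsequence has length 5, so deletions = 12 − 5 = 7.

7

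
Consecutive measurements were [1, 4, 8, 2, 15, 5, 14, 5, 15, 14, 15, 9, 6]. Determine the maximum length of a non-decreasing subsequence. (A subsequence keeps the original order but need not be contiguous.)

Let dp[i] be the length of the longest such subsequence ending at index i:
i:      1  2  3  4  5  6  7  8  9 10 11 12 13
a[i]:   1  4  8  2 15  5 14  5 15 14 15  9  6
dp:     1  2  3  2  4  3  4  4  5  5  6  5  5
Maximum dp value is 6.

6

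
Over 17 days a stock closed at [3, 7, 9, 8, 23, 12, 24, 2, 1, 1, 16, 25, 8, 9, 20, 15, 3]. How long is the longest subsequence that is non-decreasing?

Track the smallest tail for each achievable length (allowing ties):
3 → extends → [3]
7 → extends → [3, 7]
9 → extends → [3, 7, 9]
8 → replaces 9 → [3, 7, 8]
23 → extends → [3, 7, 8, 23]
12 → replaces 23 → [3, 7, 8, 12]
24 → extends → [3, 7, 8, 12, 24]
2 → replaces 3 → [2, 7, 8, 12, 24]
1 → replaces 2 → [1, 7, 8, 12, 24]
1 → replaces 7 → [1, 1, 8, 12, 24]
16 → replaces 24 → [1, 1, 8, 12, 16]
25 → extends → [1, 1, 8, 12, 16, 25]
8 → replaces 12 → [1, 1, 8, 8, 16, 25]
9 → replaces 16 → [1, 1, 8, 8, 9, 25]
20 → replaces 25 → [1, 1, 8, 8, 9, 20]
15 → replaces 20 → [1, 1, 8, 8, 9, 15]
3 → replaces 8 → [1, 1, 3, 8, 9, 15]
Six tails, so the longest non-decreasing subsequence has length 6 (e.g. 3, 7, 9, 23, 24, 25).

6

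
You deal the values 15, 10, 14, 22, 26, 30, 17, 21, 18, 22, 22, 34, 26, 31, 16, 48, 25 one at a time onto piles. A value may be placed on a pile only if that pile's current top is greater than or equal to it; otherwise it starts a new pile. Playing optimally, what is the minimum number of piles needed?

Place each on the leftmost legal pile:
15 → new pile 1 (tops now [15])
10 → pile 1 (tops now [10])
14 → new pile 2 (tops now [10, 14])
22 → new pile 3 (tops now [10, 14, 22])
26 → new pile 4 (tops now [10, 14, 22, 26])
30 → new pile 5 (tops now [10, 14, 22, 26, 30])
17 → pile 3 (tops now [10, 14, 17, 26, 30])
21 → pile 4 (tops now [10, 14, 17, 21, 30])
18 → pile 4 (tops now [10, 14, 17, 18, 30])
22 → pile 5 (tops now [10, 14, 17, 18, 22])
22 → pile 5 (tops now [10, 14, 17, 18, 22])
34 → new pile 6 (tops now [10, 14, 17, 18, 22, 34])
26 → pile 6 (tops now [10, 14, 17, 18, 22, 26])
31 → new pile 7 (tops now [10, 14, 17, 18, 22, 26, 31])
16 → pile 3 (tops now [10, 14, 16, 18, 22, 26, 31])
48 → new pile 8 (tops now [10, 14, 16, 18, 22, 26, 31, 48])
25 → pile 6 (tops now [10, 14, 16, 18, 22, 25, 31, 48])
Eight piles.

8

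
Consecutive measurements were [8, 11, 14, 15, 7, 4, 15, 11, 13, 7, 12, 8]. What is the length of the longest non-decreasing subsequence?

5

Let dp[i] be the length of the longest such subsequence ending at index i:
i:      1  2  3  4  5  6  7  8  9 10 11 12
a[i]:   8 11 14 15  7  4 15 11 13  7 12  8
dp:     1  2  3  4  1  1  5  3  4  2  4  3
Maximum dp value is 5.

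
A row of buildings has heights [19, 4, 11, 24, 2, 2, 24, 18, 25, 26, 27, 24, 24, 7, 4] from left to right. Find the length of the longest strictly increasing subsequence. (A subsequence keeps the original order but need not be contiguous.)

6

Let dp[i] be the length of the longest such subsequence ending at index i:
i:      1  2  3  4  5  6  7  8  9 10 11 12 13 14 15
a[i]:  19  4 11 24  2  2 24 18 25 26 27 24 24  7  4
dp:     1  1  2  3  1  1  3  3  4  5  6  4  4  2  2
Maximum dp value is 6.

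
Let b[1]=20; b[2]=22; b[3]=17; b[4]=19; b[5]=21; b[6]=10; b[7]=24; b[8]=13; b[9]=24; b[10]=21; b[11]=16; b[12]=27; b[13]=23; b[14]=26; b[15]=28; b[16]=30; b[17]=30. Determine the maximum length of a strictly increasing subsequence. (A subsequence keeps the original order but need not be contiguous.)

Track the smallest tail for each achievable length (strict):
20 → extends → [20]
22 → extends → [20, 22]
17 → replaces 20 → [17, 22]
19 → replaces 22 → [17, 19]
21 → extends → [17, 19, 21]
10 → replaces 17 → [10, 19, 21]
24 → extends → [10, 19, 21, 24]
13 → replaces 19 → [10, 13, 21, 24]
24 → already a tail → [10, 13, 21, 24]
21 → already a tail → [10, 13, 21, 24]
16 → replaces 21 → [10, 13, 16, 24]
27 → extends → [10, 13, 16, 24, 27]
23 → replaces 24 → [10, 13, 16, 23, 27]
26 → replaces 27 → [10, 13, 16, 23, 26]
28 → extends → [10, 13, 16, 23, 26, 28]
30 → extends → [10, 13, 16, 23, 26, 28, 30]
30 → already a tail → [10, 13, 16, 23, 26, 28, 30]
Seven tails, so the longest strictly increasing subsequence has length 7 (e.g. 17, 19, 21, 24, 27, 28, 30).

7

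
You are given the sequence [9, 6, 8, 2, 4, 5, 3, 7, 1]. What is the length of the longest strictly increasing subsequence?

Let dp[i] be the length of the longest such subsequence ending at index i:
i:     1 2 3 4 5 6 7 8 9
a[i]:  9 6 8 2 4 5 3 7 1
dp:    1 1 2 1 2 3 2 4 1
Maximum dp value is 4.

4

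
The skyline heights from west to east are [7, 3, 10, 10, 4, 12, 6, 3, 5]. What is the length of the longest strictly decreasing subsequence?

Negate each value so 'decreasing' becomes 'increasing', then run patience tails on the negated sequence:
-7 → extends → [-7]
-3 → extends → [-7, -3]
-10 → replaces -7 → [-10, -3]
-10 → already a tail → [-10, -3]
-4 → replaces -3 → [-10, -4]
-12 → replaces -10 → [-12, -4]
-6 → replaces -4 → [-12, -6]
-3 → extends → [-12, -6, -3]
-5 → replaces -3 → [-12, -6, -5]
Three tails, so the longest strictly decreasing subsequence of the original has length 3.

3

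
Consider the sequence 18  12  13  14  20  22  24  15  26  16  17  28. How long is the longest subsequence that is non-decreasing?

8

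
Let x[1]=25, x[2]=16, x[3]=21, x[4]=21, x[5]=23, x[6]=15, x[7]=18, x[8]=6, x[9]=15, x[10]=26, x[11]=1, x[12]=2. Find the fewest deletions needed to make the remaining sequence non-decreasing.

7

Fewest deletions = n − (longest non-decreasing subsequence).
Patience tails:
25 → extends → [25]
16 → replaces 25 → [16]
21 → extends → [16, 21]
21 → extends → [16, 21, 21]
23 → extends → [16, 21, 21, 23]
15 → replaces 16 → [15, 21, 21, 23]
18 → replaces 21 → [15, 18, 21, 23]
6 → replaces 15 → [6, 18, 21, 23]
15 → replaces 18 → [6, 15, 21, 23]
26 → extends → [6, 15, 21, 23, 26]
1 → replaces 6 → [1, 15, 21, 23, 26]
2 → replaces 15 → [1, 2, 21, 23, 26]
Longest non-decreasing subsequence has length 5, so deletions = 12 − 5 = 7.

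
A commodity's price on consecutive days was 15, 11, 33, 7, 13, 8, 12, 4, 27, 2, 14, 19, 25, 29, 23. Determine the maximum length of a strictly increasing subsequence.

Track the smallest tail for each achievable length (strict):
15 → extends → [15]
11 → replaces 15 → [11]
33 → extends → [11, 33]
7 → replaces 11 → [7, 33]
13 → replaces 33 → [7, 13]
8 → replaces 13 → [7, 8]
12 → extends → [7, 8, 12]
4 → replaces 7 → [4, 8, 12]
27 → extends → [4, 8, 12, 27]
2 → replaces 4 → [2, 8, 12, 27]
14 → replaces 27 → [2, 8, 12, 14]
19 → extends → [2, 8, 12, 14, 19]
25 → extends → [2, 8, 12, 14, 19, 25]
29 → extends → [2, 8, 12, 14, 19, 25, 29]
23 → replaces 25 → [2, 8, 12, 14, 19, 23, 29]
Seven tails, so the longest strictly increasing subsequence has length 7 (e.g. 7, 8, 12, 14, 19, 25, 29).

7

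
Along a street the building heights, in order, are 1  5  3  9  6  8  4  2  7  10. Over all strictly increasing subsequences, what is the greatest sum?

Let S[i] be the best sum of a strictly increasing subsequence ending at i:
i:      1  2  3  4  5  6  7  8  9 10
a[i]:   1  5  3  9  6  8  4  2  7 10
S:      1  6  4 15 12 20  8  3 19 30
Maximum is 30 (e.g. 1 + 5 + 6 + 8 + 10).

30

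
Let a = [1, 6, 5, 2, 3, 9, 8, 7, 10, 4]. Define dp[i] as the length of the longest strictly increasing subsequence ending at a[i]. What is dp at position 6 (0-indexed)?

dp[i] = 1 + max{dp[j] : j<i, a[j]<a[i]} (or 1 if no such j):
i:      0  1  2  3  4  5  6  7  8  9
a[i]:   1  6  5  2  3  9  8  7 10  4
dp:     1  2  2  2  3  4  4  4  5  4
At index 6 the value is 4.

4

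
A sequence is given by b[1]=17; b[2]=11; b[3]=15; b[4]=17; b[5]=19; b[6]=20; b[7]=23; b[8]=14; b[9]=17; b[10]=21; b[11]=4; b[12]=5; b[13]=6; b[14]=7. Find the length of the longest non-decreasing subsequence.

Track the smallest tail for each achievable length (allowing ties):
17 → extends → [17]
11 → replaces 17 → [11]
15 → extends → [11, 15]
17 → extends → [11, 15, 17]
19 → extends → [11, 15, 17, 19]
20 → extends → [11, 15, 17, 19, 20]
23 → extends → [11, 15, 17, 19, 20, 23]
14 → replaces 15 → [11, 14, 17, 19, 20, 23]
17 → replaces 19 → [11, 14, 17, 17, 20, 23]
21 → replaces 23 → [11, 14, 17, 17, 20, 21]
4 → replaces 11 → [4, 14, 17, 17, 20, 21]
5 → replaces 14 → [4, 5, 17, 17, 20, 21]
6 → replaces 17 → [4, 5, 6, 17, 20, 21]
7 → replaces 17 → [4, 5, 6, 7, 20, 21]
Six tails, so the longest non-decreasing subsequence has length 6 (e.g. 11, 15, 17, 19, 20, 23).

6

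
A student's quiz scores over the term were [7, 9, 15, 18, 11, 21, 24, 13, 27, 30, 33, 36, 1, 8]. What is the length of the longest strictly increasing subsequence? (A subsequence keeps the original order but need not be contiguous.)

10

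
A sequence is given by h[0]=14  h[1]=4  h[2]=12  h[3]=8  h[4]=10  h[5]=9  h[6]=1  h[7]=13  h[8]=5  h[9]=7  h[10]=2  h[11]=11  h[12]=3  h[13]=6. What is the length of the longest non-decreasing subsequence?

Track the smallest tail for each achievable length (allowing ties):
14 → extends → [14]
4 → replaces 14 → [4]
12 → extends → [4, 12]
8 → replaces 12 → [4, 8]
10 → extends → [4, 8, 10]
9 → replaces 10 → [4, 8, 9]
1 → replaces 4 → [1, 8, 9]
13 → extends → [1, 8, 9, 13]
5 → replaces 8 → [1, 5, 9, 13]
7 → replaces 9 → [1, 5, 7, 13]
2 → replaces 5 → [1, 2, 7, 13]
11 → replaces 13 → [1, 2, 7, 11]
3 → replaces 7 → [1, 2, 3, 11]
6 → replaces 11 → [1, 2, 3, 6]
Four tails, so the longest non-decreasing subsequence has length 4 (e.g. 4, 8, 10, 13).

4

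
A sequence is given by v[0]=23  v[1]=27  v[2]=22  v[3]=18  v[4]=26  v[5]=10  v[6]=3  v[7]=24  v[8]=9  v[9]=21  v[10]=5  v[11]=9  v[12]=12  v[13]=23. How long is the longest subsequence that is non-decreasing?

Let dp[i] be the length of the longest such subsequence ending at index i:
i:      0  1  2  3  4  5  6  7  8  9 10 11 12 13
v[i]:  23 27 22 18 26 10  3 24  9 21  5  9 12 23
dp:     1  2  1  1  2  1  1  2  2  3  2  3  4  5
Maximum dp value is 5.

5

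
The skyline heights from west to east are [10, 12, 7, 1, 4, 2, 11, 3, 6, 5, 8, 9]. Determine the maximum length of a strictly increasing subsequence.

6

Let dp[i] be the length of the longest such subsequence ending at index i:
i:      1  2  3  4  5  6  7  8  9 10 11 12
a[i]:  10 12  7  1  4  2 11  3  6  5  8  9
dp:     1  2  1  1  2  2  3  3  4  4  5  6
Maximum dp value is 6.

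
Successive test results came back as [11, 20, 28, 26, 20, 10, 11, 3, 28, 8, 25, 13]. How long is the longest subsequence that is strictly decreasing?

Negate each value so 'decreasing' becomes 'increasing', then run patience tails on the negated sequence:
-11 → extends → [-11]
-20 → replaces -11 → [-20]
-28 → replaces -20 → [-28]
-26 → extends → [-28, -26]
-20 → extends → [-28, -26, -20]
-10 → extends → [-28, -26, -20, -10]
-11 → replaces -10 → [-28, -26, -20, -11]
-3 → extends → [-28, -26, -20, -11, -3]
-28 → already a tail → [-28, -26, -20, -11, -3]
-8 → replaces -3 → [-28, -26, -20, -11, -8]
-25 → replaces -20 → [-28, -26, -25, -11, -8]
-13 → replaces -11 → [-28, -26, -25, -13, -8]
Five tails, so the longest strictly decreasing subsequence of the original has length 5.

5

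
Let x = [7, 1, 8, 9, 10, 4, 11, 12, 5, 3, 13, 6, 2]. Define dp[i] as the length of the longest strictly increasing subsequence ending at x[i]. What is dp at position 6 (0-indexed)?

dp[i] = 1 + max{dp[j] : j<i, x[j]<x[i]} (or 1 if no such j):
i:      0  1  2  3  4  5  6  7  8  9 10 11 12
x[i]:   7  1  8  9 10  4 11 12  5  3 13  6  2
dp:     1  1  2  3  4  2  5  6  3  2  7  4  2
At index 6 the value is 5.

5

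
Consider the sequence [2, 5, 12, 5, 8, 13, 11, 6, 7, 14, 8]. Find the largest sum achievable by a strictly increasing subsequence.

46

Let S[i] be the best sum of a strictly increasing subsequence ending at i:
i:      1  2  3  4  5  6  7  8  9 10 11
a[i]:   2  5 12  5  8 13 11  6  7 14  8
S:      2  7 19  7 15 32 26 13 20 46 28
Maximum is 46 (e.g. 2 + 5 + 12 + 13 + 14).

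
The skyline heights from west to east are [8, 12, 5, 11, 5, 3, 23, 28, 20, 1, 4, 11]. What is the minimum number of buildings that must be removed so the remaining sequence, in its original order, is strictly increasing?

Fewest deletions = n − (longest strictly increasing subsequence).
Patience tails:
8 → extends → [8]
12 → extends → [8, 12]
5 → replaces 8 → [5, 12]
11 → replaces 12 → [5, 11]
5 → already a tail → [5, 11]
3 → replaces 5 → [3, 11]
23 → extends → [3, 11, 23]
28 → extends → [3, 11, 23, 28]
20 → replaces 23 → [3, 11, 20, 28]
1 → replaces 3 → [1, 11, 20, 28]
4 → replaces 11 → [1, 4, 20, 28]
11 → replaces 20 → [1, 4, 11, 28]
Longest strictly increasing subsequence has length 4, so deletions = 12 − 4 = 8.

8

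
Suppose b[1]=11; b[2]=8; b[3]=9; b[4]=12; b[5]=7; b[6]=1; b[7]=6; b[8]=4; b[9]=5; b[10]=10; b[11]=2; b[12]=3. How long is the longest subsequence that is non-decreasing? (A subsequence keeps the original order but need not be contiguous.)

4

Track the smallest tail for each achievable length (allowing ties):
11 → extends → [11]
8 → replaces 11 → [8]
9 → extends → [8, 9]
12 → extends → [8, 9, 12]
7 → replaces 8 → [7, 9, 12]
1 → replaces 7 → [1, 9, 12]
6 → replaces 9 → [1, 6, 12]
4 → replaces 6 → [1, 4, 12]
5 → replaces 12 → [1, 4, 5]
10 → extends → [1, 4, 5, 10]
2 → replaces 4 → [1, 2, 5, 10]
3 → replaces 5 → [1, 2, 3, 10]
Four tails, so the longest non-decreasing subsequence has length 4 (e.g. 1, 4, 5, 10).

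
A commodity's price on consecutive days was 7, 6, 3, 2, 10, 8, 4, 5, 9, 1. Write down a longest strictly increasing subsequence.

3, 4, 5, 9

Patience tails give the LIS length; then backtrack through the dp parents:
7 → extends → [7]
6 → replaces 7 → [6]
3 → replaces 6 → [3]
2 → replaces 3 → [2]
10 → extends → [2, 10]
8 → replaces 10 → [2, 8]
4 → replaces 8 → [2, 4]
5 → extends → [2, 4, 5]
9 → extends → [2, 4, 5, 9]
1 → replaces 2 → [1, 4, 5, 9]
Length 4; one witness is 3, 4, 5, 9.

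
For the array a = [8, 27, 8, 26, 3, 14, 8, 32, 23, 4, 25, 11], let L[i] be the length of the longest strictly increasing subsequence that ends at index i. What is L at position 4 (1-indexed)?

dp[i] = 1 + max{dp[j] : j<i, a[j]<a[i]} (or 1 if no such j):
i:      1  2  3  4  5  6  7  8  9 10 11 12
a[i]:   8 27  8 26  3 14  8 32 23  4 25 11
dp:     1  2  1  2  1  2  2  3  3  2  4  3
At index 4 the value is 2.

2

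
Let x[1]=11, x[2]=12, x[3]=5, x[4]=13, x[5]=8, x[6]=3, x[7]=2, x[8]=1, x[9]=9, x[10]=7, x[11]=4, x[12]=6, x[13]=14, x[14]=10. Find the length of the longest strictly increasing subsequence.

4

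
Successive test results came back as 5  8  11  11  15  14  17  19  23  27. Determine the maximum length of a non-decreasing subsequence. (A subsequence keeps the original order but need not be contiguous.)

9

Let dp[i] be the length of the longest such subsequence ending at index i:
i:      1  2  3  4  5  6  7  8  9 10
a[i]:   5  8 11 11 15 14 17 19 23 27
dp:     1  2  3  4  5  5  6  7  8  9
Maximum dp value is 9.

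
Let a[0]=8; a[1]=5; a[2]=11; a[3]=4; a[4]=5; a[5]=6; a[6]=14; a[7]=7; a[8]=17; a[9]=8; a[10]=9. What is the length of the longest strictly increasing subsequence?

6

Track the smallest tail for each achievable length (strict):
8 → extends → [8]
5 → replaces 8 → [5]
11 → extends → [5, 11]
4 → replaces 5 → [4, 11]
5 → replaces 11 → [4, 5]
6 → extends → [4, 5, 6]
14 → extends → [4, 5, 6, 14]
7 → replaces 14 → [4, 5, 6, 7]
17 → extends → [4, 5, 6, 7, 17]
8 → replaces 17 → [4, 5, 6, 7, 8]
9 → extends → [4, 5, 6, 7, 8, 9]
Six tails, so the longest strictly increasing subsequence has length 6 (e.g. 4, 5, 6, 7, 8, 9).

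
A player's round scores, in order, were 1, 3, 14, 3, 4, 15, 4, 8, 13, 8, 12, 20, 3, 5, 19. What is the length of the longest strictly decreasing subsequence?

4

Negate each value so 'decreasing' becomes 'increasing', then run patience tails on the negated sequence:
-1 → extends → [-1]
-3 → replaces -1 → [-3]
-14 → replaces -3 → [-14]
-3 → extends → [-14, -3]
-4 → replaces -3 → [-14, -4]
-15 → replaces -14 → [-15, -4]
-4 → already a tail → [-15, -4]
-8 → replaces -4 → [-15, -8]
-13 → replaces -8 → [-15, -13]
-8 → extends → [-15, -13, -8]
-12 → replaces -8 → [-15, -13, -12]
-20 → replaces -15 → [-20, -13, -12]
-3 → extends → [-20, -13, -12, -3]
-5 → replaces -3 → [-20, -13, -12, -5]
-19 → replaces -13 → [-20, -19, -12, -5]
Four tails, so the longest strictly decreasing subsequence of the original has length 4.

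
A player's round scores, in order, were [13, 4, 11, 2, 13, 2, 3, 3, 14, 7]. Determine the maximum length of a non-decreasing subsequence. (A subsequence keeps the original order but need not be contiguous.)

5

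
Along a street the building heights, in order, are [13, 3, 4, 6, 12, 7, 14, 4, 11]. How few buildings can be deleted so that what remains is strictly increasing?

4

Fewest deletions = n − (longest strictly increasing subsequence).
i:      1  2  3  4  5  6  7  8  9
a[i]:  13  3  4  6 12  7 14  4 11
dp:     1  1  2  3  4  4  5  2  5
max dp = 5, so deletions = 9 − 5 = 4.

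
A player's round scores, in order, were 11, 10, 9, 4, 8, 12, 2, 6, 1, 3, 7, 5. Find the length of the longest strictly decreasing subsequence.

6

Let dp[i] be the longest strictly decreasing subsequence ending at i:
i:      1  2  3  4  5  6  7  8  9 10 11 12
a[i]:  11 10  9  4  8 12  2  6  1  3  7  5
dp:     1  2  3  4  4  1  5  5  6  6  5  6
Maximum is 6.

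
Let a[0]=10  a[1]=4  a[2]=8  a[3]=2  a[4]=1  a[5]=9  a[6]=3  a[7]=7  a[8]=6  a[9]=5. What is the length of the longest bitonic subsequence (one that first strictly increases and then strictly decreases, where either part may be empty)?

6

inc[i] = longest strictly increasing subsequence ending at i; dec[i] = longest strictly decreasing subsequence starting at i:
i:      0  1  2  3  4  5  6  7  8  9
a[i]:  10  4  8  2  1  9  3  7  6  5
inc:    1  1  2  1  1  3  2  3  3  3
dec:    5  3  4  2  1  4  1  3  2  1
Best peak at i=5 (value 9): inc=3, dec=4, length 3+4−1 = 6.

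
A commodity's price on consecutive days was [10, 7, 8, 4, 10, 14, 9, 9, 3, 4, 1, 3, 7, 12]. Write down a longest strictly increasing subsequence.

Patience tails give the LIS length; then backtrack through the dp parents:
10 → extends → [10]
7 → replaces 10 → [7]
8 → extends → [7, 8]
4 → replaces 7 → [4, 8]
10 → extends → [4, 8, 10]
14 → extends → [4, 8, 10, 14]
9 → replaces 10 → [4, 8, 9, 14]
9 → already a tail → [4, 8, 9, 14]
3 → replaces 4 → [3, 8, 9, 14]
4 → replaces 8 → [3, 4, 9, 14]
1 → replaces 3 → [1, 4, 9, 14]
3 → replaces 4 → [1, 3, 9, 14]
7 → replaces 9 → [1, 3, 7, 14]
12 → replaces 14 → [1, 3, 7, 12]
Length 4; one witness is 7, 8, 10, 14.

7, 8, 10, 14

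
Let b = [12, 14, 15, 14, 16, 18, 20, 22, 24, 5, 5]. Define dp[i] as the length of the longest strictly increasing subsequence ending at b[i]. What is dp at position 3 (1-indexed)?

3

dp[i] = 1 + max{dp[j] : j<i, b[j]<b[i]} (or 1 if no such j):
i:      1  2  3  4  5  6  7  8  9 10 11
b[i]:  12 14 15 14 16 18 20 22 24  5  5
dp:     1  2  3  2  4  5  6  7  8  1  1
At index 3 the value is 3.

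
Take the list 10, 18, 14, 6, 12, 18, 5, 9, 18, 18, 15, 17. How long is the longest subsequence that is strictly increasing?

Let dp[i] be the length of the longest such subsequence ending at index i:
i:      1  2  3  4  5  6  7  8  9 10 11 12
a[i]:  10 18 14  6 12 18  5  9 18 18 15 17
dp:     1  2  2  1  2  3  1  2  3  3  3  4
Maximum dp value is 4.

4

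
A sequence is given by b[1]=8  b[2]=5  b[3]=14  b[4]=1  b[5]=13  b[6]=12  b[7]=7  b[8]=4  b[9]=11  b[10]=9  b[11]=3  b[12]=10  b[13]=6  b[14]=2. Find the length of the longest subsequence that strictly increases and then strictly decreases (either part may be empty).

8

inc[i] = longest strictly increasing subsequence ending at i; dec[i] = longest strictly decreasing subsequence starting at i:
i:      1  2  3  4  5  6  7  8  9 10 11 12 13 14
b[i]:   8  5 14  1 13 12  7  4 11  9  3 10  6  2
inc:    1  1  2  1  2  2  2  2  3  3  2  4  3  2
dec:    5  4  7  1  6  5  4  3  4  3  2  3  2  1
Best peak at i=3 (value 14): inc=2, dec=7, length 2+7−1 = 8.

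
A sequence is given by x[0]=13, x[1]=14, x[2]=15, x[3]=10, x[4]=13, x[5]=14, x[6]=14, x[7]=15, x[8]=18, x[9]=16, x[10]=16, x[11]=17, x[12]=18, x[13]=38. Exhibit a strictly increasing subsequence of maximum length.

10, 13, 14, 15, 16, 17, 18, 38

Patience tails give the LIS length; then backtrack through the dp parents:
13 → extends → [13]
14 → extends → [13, 14]
15 → extends → [13, 14, 15]
10 → replaces 13 → [10, 14, 15]
13 → replaces 14 → [10, 13, 15]
14 → replaces 15 → [10, 13, 14]
14 → already a tail → [10, 13, 14]
15 → extends → [10, 13, 14, 15]
18 → extends → [10, 13, 14, 15, 18]
16 → replaces 18 → [10, 13, 14, 15, 16]
16 → already a tail → [10, 13, 14, 15, 16]
17 → extends → [10, 13, 14, 15, 16, 17]
18 → extends → [10, 13, 14, 15, 16, 17, 18]
38 → extends → [10, 13, 14, 15, 16, 17, 18, 38]
Length 8; one witness is 10, 13, 14, 15, 16, 17, 18, 38.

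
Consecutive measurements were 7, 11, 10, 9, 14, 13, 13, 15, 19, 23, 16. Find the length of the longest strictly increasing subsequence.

6

Let dp[i] be the length of the longest such subsequence ending at index i:
i:      1  2  3  4  5  6  7  8  9 10 11
a[i]:   7 11 10  9 14 13 13 15 19 23 16
dp:     1  2  2  2  3  3  3  4  5  6  5
Maximum dp value is 6.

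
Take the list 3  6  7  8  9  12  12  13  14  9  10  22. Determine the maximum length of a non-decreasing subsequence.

10

Let dp[i] be the length of the longest such subsequence ending at index i:
i:      1  2  3  4  5  6  7  8  9 10 11 12
a[i]:   3  6  7  8  9 12 12 13 14  9 10 22
dp:     1  2  3  4  5  6  7  8  9  6  7 10
Maximum dp value is 10.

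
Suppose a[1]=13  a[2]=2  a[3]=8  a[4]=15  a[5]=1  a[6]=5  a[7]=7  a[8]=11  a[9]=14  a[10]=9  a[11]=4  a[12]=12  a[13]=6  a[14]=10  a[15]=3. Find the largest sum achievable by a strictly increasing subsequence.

39

Let S[i] be the best sum of a strictly increasing subsequence ending at i:
i:      1  2  3  4  5  6  7  8  9 10 11 12 13 14 15
a[i]:  13  2  8 15  1  5  7 11 14  9  4 12  6 10  3
S:     13  2 10 28  1  7 14 25 39 23  6 37 13 33  5
Maximum is 39 (e.g. 2 + 5 + 7 + 11 + 14).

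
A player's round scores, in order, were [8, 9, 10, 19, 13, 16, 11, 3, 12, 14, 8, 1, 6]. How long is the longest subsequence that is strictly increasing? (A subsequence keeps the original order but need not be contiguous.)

Track the smallest tail for each achievable length (strict):
8 → extends → [8]
9 → extends → [8, 9]
10 → extends → [8, 9, 10]
19 → extends → [8, 9, 10, 19]
13 → replaces 19 → [8, 9, 10, 13]
16 → extends → [8, 9, 10, 13, 16]
11 → replaces 13 → [8, 9, 10, 11, 16]
3 → replaces 8 → [3, 9, 10, 11, 16]
12 → replaces 16 → [3, 9, 10, 11, 12]
14 → extends → [3, 9, 10, 11, 12, 14]
8 → replaces 9 → [3, 8, 10, 11, 12, 14]
1 → replaces 3 → [1, 8, 10, 11, 12, 14]
6 → replaces 8 → [1, 6, 10, 11, 12, 14]
Six tails, so the longest strictly increasing subsequence has length 6 (e.g. 8, 9, 10, 11, 12, 14).

6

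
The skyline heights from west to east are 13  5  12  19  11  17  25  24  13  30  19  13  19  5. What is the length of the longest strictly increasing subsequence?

5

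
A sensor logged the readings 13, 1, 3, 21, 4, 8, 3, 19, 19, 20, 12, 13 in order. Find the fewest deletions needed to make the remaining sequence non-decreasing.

5

Fewest deletions = n − (longest non-decreasing subsequence).
Patience tails:
13 → extends → [13]
1 → replaces 13 → [1]
3 → extends → [1, 3]
21 → extends → [1, 3, 21]
4 → replaces 21 → [1, 3, 4]
8 → extends → [1, 3, 4, 8]
3 → replaces 4 → [1, 3, 3, 8]
19 → extends → [1, 3, 3, 8, 19]
19 → extends → [1, 3, 3, 8, 19, 19]
20 → extends → [1, 3, 3, 8, 19, 19, 20]
12 → replaces 19 → [1, 3, 3, 8, 12, 19, 20]
13 → replaces 19 → [1, 3, 3, 8, 12, 13, 20]
Longest non-decreasing subsequence has length 7, so deletions = 12 − 7 = 5.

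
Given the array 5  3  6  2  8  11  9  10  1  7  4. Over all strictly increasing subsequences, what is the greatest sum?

38

Let S[i] be the best sum of a strictly increasing subsequence ending at i:
i:      1  2  3  4  5  6  7  8  9 10 11
a[i]:   5  3  6  2  8 11  9 10  1  7  4
S:      5  3 11  2 19 30 28 38  1 18  7
Maximum is 38 (e.g. 5 + 6 + 8 + 9 + 10).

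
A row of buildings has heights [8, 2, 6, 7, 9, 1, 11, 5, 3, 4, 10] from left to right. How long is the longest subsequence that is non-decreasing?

5

Track the smallest tail for each achievable length (allowing ties):
8 → extends → [8]
2 → replaces 8 → [2]
6 → extends → [2, 6]
7 → extends → [2, 6, 7]
9 → extends → [2, 6, 7, 9]
1 → replaces 2 → [1, 6, 7, 9]
11 → extends → [1, 6, 7, 9, 11]
5 → replaces 6 → [1, 5, 7, 9, 11]
3 → replaces 5 → [1, 3, 7, 9, 11]
4 → replaces 7 → [1, 3, 4, 9, 11]
10 → replaces 11 → [1, 3, 4, 9, 10]
Five tails, so the longest non-decreasing subsequence has length 5 (e.g. 2, 6, 7, 9, 11).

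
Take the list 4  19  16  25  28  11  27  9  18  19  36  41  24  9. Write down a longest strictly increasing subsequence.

Patience tails give the LIS length; then backtrack through the dp parents:
4 → extends → [4]
19 → extends → [4, 19]
16 → replaces 19 → [4, 16]
25 → extends → [4, 16, 25]
28 → extends → [4, 16, 25, 28]
11 → replaces 16 → [4, 11, 25, 28]
27 → replaces 28 → [4, 11, 25, 27]
9 → replaces 11 → [4, 9, 25, 27]
18 → replaces 25 → [4, 9, 18, 27]
19 → replaces 27 → [4, 9, 18, 19]
36 → extends → [4, 9, 18, 19, 36]
41 → extends → [4, 9, 18, 19, 36, 41]
24 → replaces 36 → [4, 9, 18, 19, 24, 41]
9 → already a tail → [4, 9, 18, 19, 24, 41]
Length 6; one witness is 4, 19, 25, 28, 36, 41.

4, 19, 25, 28, 36, 41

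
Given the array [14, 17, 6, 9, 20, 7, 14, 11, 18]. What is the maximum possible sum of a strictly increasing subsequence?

Let S[i] be the best sum of a strictly increasing subsequence ending at i:
i:      1  2  3  4  5  6  7  8  9
a[i]:  14 17  6  9 20  7 14 11 18
S:     14 31  6 15 51 13 29 26 49
Maximum is 51 (e.g. 14 + 17 + 20).

51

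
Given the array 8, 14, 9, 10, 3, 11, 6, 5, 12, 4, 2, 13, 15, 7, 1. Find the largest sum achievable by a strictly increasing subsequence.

78

Let S[i] be the best sum of a strictly increasing subsequence ending at i:
i:      1  2  3  4  5  6  7  8  9 10 11 12 13 14 15
a[i]:   8 14  9 10  3 11  6  5 12  4  2 13 15  7  1
S:      8 22 17 27  3 38  9  8 50  7  2 63 78 16  1
Maximum is 78 (e.g. 8 + 9 + 10 + 11 + 12 + 13 + 15).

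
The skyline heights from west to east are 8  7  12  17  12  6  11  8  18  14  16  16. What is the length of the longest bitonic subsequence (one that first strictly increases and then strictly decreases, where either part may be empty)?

inc[i] = longest strictly increasing subsequence ending at i; dec[i] = longest strictly decreasing subsequence starting at i:
i:      1  2  3  4  5  6  7  8  9 10 11 12
a[i]:   8  7 12 17 12  6 11  8 18 14 16 16
inc:    1  1  2  3  2  1  2  2  4  3  4  4
dec:    3  2  3  4  3  1  2  1  2  1  1  1
Best peak at i=4 (value 17): inc=3, dec=4, length 3+4−1 = 6.

6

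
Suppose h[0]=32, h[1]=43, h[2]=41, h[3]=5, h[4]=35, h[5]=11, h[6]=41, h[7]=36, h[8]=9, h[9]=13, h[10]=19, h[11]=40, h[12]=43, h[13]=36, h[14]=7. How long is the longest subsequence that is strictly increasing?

6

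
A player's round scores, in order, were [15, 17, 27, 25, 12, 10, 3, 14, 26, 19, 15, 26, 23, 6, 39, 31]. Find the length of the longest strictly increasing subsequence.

5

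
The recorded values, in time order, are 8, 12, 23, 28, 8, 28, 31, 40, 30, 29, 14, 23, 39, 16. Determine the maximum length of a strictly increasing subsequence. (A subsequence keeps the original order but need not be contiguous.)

6

Let dp[i] be the length of the longest such subsequence ending at index i:
i:      1  2  3  4  5  6  7  8  9 10 11 12 13 14
a[i]:   8 12 23 28  8 28 31 40 30 29 14 23 39 16
dp:     1  2  3  4  1  4  5  6  5  5  3  4  6  4
Maximum dp value is 6.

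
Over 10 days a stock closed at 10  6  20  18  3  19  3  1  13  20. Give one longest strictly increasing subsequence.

10, 18, 19, 20

Patience tails give the LIS length; then backtrack through the dp parents:
10 → extends → [10]
6 → replaces 10 → [6]
20 → extends → [6, 20]
18 → replaces 20 → [6, 18]
3 → replaces 6 → [3, 18]
19 → extends → [3, 18, 19]
3 → already a tail → [3, 18, 19]
1 → replaces 3 → [1, 18, 19]
13 → replaces 18 → [1, 13, 19]
20 → extends → [1, 13, 19, 20]
Length 4; one witness is 10, 18, 19, 20.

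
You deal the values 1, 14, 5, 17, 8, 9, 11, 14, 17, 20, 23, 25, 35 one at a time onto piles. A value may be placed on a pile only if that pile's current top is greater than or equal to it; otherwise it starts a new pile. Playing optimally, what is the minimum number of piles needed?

The minimum number of non-increasing subsequences covering a sequence equals the length of its longest strictly increasing subsequence.
LIS length is 11 (e.g. 1, 5, 8, 9, 11, 14, 17, 20, 23, 25, 35), so 11 piles are needed.

11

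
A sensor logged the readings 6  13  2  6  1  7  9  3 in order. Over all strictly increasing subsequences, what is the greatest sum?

24

Let S[i] be the best sum of a strictly increasing subsequence ending at i:
i:      1  2  3  4  5  6  7  8
a[i]:   6 13  2  6  1  7  9  3
S:      6 19  2  8  1 15 24  5
Maximum is 24 (e.g. 2 + 6 + 7 + 9).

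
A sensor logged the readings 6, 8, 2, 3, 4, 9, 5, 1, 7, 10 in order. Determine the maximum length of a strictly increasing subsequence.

6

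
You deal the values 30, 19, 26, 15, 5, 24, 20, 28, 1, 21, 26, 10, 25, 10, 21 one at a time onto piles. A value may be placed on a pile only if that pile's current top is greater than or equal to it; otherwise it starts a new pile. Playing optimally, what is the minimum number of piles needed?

Place each on the leftmost legal pile:
30 → new pile 1 (tops now [30])
19 → pile 1 (tops now [19])
26 → new pile 2 (tops now [19, 26])
15 → pile 1 (tops now [15, 26])
5 → pile 1 (tops now [5, 26])
24 → pile 2 (tops now [5, 24])
20 → pile 2 (tops now [5, 20])
28 → new pile 3 (tops now [5, 20, 28])
1 → pile 1 (tops now [1, 20, 28])
21 → pile 3 (tops now [1, 20, 21])
26 → new pile 4 (tops now [1, 20, 21, 26])
10 → pile 2 (tops now [1, 10, 21, 26])
25 → pile 4 (tops now [1, 10, 21, 25])
10 → pile 2 (tops now [1, 10, 21, 25])
21 → pile 3 (tops now [1, 10, 21, 25])
Four piles.

4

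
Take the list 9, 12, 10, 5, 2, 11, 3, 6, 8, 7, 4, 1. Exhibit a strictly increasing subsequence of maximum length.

2, 3, 6, 8

Patience tails give the LIS length; then backtrack through the dp parents:
9 → extends → [9]
12 → extends → [9, 12]
10 → replaces 12 → [9, 10]
5 → replaces 9 → [5, 10]
2 → replaces 5 → [2, 10]
11 → extends → [2, 10, 11]
3 → replaces 10 → [2, 3, 11]
6 → replaces 11 → [2, 3, 6]
8 → extends → [2, 3, 6, 8]
7 → replaces 8 → [2, 3, 6, 7]
4 → replaces 6 → [2, 3, 4, 7]
1 → replaces 2 → [1, 3, 4, 7]
Length 4; one witness is 2, 3, 6, 8.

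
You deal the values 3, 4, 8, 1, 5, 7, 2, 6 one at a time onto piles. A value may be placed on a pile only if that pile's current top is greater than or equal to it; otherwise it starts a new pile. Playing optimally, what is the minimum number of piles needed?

4

The minimum number of non-increasing subsequences covering a sequence equals the length of its longest strictly increasing subsequence.
LIS length is 4 (e.g. 3, 4, 5, 7), so 4 piles are needed.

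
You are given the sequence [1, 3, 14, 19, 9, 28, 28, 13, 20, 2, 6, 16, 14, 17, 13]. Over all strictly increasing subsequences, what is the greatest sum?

Let S[i] be the best sum of a strictly increasing subsequence ending at i:
i:      1  2  3  4  5  6  7  8  9 10 11 12 13 14 15
a[i]:   1  3 14 19  9 28 28 13 20  2  6 16 14 17 13
S:      1  4 18 37 13 65 65 26 57  3 10 42 40 59 26
Maximum is 65 (e.g. 1 + 3 + 14 + 19 + 28).

65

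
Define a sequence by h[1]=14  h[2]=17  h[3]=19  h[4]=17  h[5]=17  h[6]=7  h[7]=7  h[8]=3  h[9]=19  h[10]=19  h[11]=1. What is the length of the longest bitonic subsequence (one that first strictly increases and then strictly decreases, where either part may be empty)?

inc[i] = longest strictly increasing subsequence ending at i; dec[i] = longest strictly decreasing subsequence starting at i:
i:      1  2  3  4  5  6  7  8  9 10 11
h[i]:  14 17 19 17 17  7  7  3 19 19  1
inc:    1  2  3  2  2  1  1  1  3  3  1
dec:    4  4  5  4  4  3  3  2  2  2  1
Best peak at i=3 (value 19): inc=3, dec=5, length 3+5−1 = 7.

7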